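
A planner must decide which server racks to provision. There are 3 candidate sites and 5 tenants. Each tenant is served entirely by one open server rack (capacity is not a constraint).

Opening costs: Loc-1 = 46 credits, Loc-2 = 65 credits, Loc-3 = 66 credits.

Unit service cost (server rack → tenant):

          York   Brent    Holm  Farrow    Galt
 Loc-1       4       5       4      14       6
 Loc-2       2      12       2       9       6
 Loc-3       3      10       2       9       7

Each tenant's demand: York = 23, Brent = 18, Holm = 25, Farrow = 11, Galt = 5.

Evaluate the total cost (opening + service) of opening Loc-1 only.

Each tenant is assigned to its cheapest site among the open ones.
{Loc-1}: York→Loc-1 4·23=92, Brent→Loc-1 5·18=90, Holm→Loc-1 4·25=100, Farrow→Loc-1 14·11=154, Galt→Loc-1 6·5=30. Service 466; fixed 46; total 512.

Total cost: 512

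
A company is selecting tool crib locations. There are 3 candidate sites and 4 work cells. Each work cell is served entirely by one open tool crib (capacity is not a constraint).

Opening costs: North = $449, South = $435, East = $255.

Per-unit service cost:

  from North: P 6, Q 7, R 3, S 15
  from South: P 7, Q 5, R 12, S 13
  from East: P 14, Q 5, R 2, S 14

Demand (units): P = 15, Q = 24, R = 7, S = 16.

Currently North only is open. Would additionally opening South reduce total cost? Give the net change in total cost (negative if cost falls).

No — net change +355 (cost rises by 355).

Current service cost with {North}: 519.
Adding South: each work cell re-picks its cheapest; new service cost 439, saving 80.
Extra fixed cost: 435. Net change = 435 − 80 = 355.
(Totals: 968 → 1323.)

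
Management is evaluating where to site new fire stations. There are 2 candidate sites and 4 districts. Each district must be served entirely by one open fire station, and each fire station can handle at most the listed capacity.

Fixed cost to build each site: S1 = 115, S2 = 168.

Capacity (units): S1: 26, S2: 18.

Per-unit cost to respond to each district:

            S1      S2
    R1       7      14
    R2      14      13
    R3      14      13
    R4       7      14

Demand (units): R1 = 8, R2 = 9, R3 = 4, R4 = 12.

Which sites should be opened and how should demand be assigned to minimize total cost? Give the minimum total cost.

Open {S1, S2}: R1→S1 7·8=56, R2→S2 13·9=117, R3→S2 13·4=52, R4→S1 7·12=84.
Loads: S1 carries 20/26, S2 carries 13/18. Service 309; fixed 283; total 592.
Next best feasible plan costs 596.

Minimum total cost: 592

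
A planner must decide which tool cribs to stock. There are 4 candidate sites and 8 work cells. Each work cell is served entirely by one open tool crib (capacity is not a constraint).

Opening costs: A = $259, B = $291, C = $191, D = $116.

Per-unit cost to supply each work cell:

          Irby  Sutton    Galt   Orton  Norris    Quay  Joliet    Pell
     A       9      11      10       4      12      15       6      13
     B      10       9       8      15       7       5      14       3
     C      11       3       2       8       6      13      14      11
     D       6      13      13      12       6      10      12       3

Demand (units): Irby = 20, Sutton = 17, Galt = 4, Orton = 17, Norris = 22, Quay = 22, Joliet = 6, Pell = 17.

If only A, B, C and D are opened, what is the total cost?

Total cost: 1433

Each work cell is assigned to its cheapest site among the open ones.
{A, B, C, D}: Irby→D 6·20=120, Sutton→C 3·17=51, Galt→C 2·4=8, Orton→A 4·17=68, Norris→C 6·22=132, Quay→B 5·22=110, Joliet→A 6·6=36, Pell→B 3·17=51. Service 576; fixed 857; total 1433.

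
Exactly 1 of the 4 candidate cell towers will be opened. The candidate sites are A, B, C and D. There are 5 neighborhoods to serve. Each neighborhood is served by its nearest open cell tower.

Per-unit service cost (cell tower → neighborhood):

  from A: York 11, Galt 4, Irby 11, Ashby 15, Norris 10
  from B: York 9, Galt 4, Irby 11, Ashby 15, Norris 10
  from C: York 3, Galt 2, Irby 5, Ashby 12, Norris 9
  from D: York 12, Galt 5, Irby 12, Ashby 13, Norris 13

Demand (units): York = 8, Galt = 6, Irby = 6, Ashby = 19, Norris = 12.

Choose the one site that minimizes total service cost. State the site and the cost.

Choose C only; total service cost 402.

With exactly 1 open, each neighborhood uses its cheapest among the chosen.
{C}: York→C 3·8=24, Galt→C 2·6=12, Irby→C 5·6=30, Ashby→C 12·19=228, Norris→C 9·12=108. Service cost 402.
{B}: service cost 567
{A}: service cost 583
Among all 4 size-1 choices, {C} is lowest.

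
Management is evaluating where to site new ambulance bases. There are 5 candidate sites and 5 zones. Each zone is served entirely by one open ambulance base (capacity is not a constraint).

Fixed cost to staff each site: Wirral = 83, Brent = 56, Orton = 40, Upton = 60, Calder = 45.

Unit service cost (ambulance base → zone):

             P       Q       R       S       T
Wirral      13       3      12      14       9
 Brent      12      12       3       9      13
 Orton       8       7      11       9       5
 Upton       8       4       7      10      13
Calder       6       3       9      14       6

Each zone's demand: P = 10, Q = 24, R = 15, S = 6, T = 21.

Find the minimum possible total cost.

For any fixed open set, each zone goes to its cheapest open site; total = fixed + service.
{Brent, Calder}: P→Calder 6·10=60, Q→Calder 3·24=72, R→Brent 3·15=45, S→Brent 9·6=54, T→Calder 6·21=126. Service 357; fixed 101; total 458.
{Brent, Orton, Calder}: service 336 + fixed 141 = 477
{Orton, Calder}: service 426 + fixed 85 = 511
{Wirral, Brent, Orton, Upton, Calder}: service 336 + fixed 284 = 620
No other subset beats 458.

Minimum total cost: 458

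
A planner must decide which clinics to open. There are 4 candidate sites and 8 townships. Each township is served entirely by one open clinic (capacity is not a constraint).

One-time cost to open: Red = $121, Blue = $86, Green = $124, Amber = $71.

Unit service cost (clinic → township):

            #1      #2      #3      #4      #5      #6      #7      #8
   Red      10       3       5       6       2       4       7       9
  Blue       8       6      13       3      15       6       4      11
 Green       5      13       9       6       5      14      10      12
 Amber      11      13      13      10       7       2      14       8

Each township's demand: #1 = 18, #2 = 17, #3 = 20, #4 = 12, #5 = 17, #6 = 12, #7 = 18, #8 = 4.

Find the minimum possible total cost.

Minimum total cost: 728

For any fixed open set, each township goes to its cheapest open site; total = fixed + service.
{Red, Blue}: #1→Blue 8·18=144, #2→Red 3·17=51, #3→Red 5·20=100, #4→Blue 3·12=36, #5→Red 2·17=34, #6→Red 4·12=48, #7→Blue 4·18=72, #8→Red 9·4=36. Service 521; fixed 207; total 728.
{Red}: #1→Red 10·18=180, #2→Red 3·17=51, #3→Red 5·20=100, #4→Red 6·12=72, #5→Red 2·17=34, #6→Red 4·12=48, #7→Red 7·18=126, #8→Red 9·4=36. Service 647; fixed 121; total 768.
{Red, Blue, Amber}: service 493 + fixed 278 = 771
{Red, Blue, Green, Amber}: service 439 + fixed 402 = 841
No other subset beats 728.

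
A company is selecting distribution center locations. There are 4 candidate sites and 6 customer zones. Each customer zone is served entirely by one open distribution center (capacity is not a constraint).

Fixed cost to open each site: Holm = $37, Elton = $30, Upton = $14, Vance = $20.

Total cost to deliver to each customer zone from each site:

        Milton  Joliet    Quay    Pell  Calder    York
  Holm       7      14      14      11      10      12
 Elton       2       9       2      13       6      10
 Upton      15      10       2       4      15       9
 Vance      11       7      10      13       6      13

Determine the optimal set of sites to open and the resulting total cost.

For any fixed open set, each customer zone goes to its cheapest open site; total = fixed + service.
{Upton}: Milton→Upton 15, Joliet→Upton 10, Quay→Upton 2, Pell→Upton 4, Calder→Upton 15, York→Upton 9. Service 55; fixed 14; total 69.
{Elton}: Milton→Elton 2, Joliet→Elton 9, Quay→Elton 2, Pell→Elton 13, Calder→Elton 6, York→Elton 10. Service 42; fixed 30; total 72.
{Upton, Vance}: service 39 + fixed 34 = 73
{Holm, Elton, Upton, Vance}: service 30 + fixed 101 = 131
No other subset beats 69.

Open Upton only; minimum total cost 69.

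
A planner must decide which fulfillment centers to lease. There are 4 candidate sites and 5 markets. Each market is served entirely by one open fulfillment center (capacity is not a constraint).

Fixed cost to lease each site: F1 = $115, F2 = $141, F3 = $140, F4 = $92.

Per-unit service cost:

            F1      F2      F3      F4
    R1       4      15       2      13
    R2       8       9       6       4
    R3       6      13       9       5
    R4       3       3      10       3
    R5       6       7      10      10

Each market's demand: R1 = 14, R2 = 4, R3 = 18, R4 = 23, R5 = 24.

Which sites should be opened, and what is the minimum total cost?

Open F1 only; minimum total cost 524.

For any fixed open set, each market goes to its cheapest open site; total = fixed + service.
{F1}: R1→F1 4·14=56, R2→F1 8·4=32, R3→F1 6·18=108, R4→F1 3·23=69, R5→F1 6·24=144. Service 409; fixed 115; total 524.
{F1, F4}: R1→F1 4·14=56, R2→F4 4·4=16, R3→F4 5·18=90, R4→F1 3·23=69, R5→F1 6·24=144. Service 375; fixed 207; total 582.
{F1, F3}: R1→F3 2·14=28, R2→F3 6·4=24, R3→F1 6·18=108, R4→F1 3·23=69, R5→F1 6·24=144. Service 373; fixed 255; total 628.
{F1, F2, F3, F4}: service 347 + fixed 488 = 835
No other subset beats 524.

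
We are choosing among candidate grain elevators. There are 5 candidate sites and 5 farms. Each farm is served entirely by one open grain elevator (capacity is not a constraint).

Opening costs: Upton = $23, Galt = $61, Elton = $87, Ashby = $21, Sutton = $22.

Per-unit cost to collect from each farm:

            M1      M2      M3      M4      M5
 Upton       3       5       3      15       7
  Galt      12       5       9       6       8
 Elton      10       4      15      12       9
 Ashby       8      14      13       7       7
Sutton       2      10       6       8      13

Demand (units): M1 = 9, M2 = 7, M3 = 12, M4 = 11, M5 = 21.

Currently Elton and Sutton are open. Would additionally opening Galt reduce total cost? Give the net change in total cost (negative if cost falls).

Current service cost with {Elton, Sutton}: 395.
Adding Galt: each farm re-picks its cheapest; new service cost 352, saving 43.
Extra fixed cost: 61. Net change = 61 − 43 = 18.
(Totals: 504 → 522.)

No — net change +18 (cost rises by 18).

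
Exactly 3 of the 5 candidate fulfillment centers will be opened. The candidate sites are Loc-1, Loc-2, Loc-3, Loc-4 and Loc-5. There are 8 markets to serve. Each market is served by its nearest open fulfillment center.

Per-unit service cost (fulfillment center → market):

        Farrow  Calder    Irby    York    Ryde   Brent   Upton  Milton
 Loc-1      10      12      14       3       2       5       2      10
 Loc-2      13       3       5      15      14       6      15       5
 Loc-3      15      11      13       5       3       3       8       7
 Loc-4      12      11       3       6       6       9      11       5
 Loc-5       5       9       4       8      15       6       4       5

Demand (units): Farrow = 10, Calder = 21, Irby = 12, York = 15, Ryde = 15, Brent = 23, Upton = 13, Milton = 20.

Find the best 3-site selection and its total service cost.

With exactly 3 open, each market uses its cheapest among the chosen.
{Loc-1, Loc-2, Loc-5}: Farrow→Loc-5 5·10=50, Calder→Loc-2 3·21=63, Irby→Loc-5 4·12=48, York→Loc-1 3·15=45, Ryde→Loc-1 2·15=30, Brent→Loc-1 5·23=115, Upton→Loc-1 2·13=26, Milton→Loc-2 5·20=100. Service cost 477.
{Loc-1, Loc-2, Loc-3}: service cost 493
{Loc-2, Loc-3, Loc-5}: service cost 502
Among all 10 size-3 choices, {Loc-1, Loc-2, Loc-5} is lowest.

Choose Loc-1, Loc-2 and Loc-5; total service cost 477.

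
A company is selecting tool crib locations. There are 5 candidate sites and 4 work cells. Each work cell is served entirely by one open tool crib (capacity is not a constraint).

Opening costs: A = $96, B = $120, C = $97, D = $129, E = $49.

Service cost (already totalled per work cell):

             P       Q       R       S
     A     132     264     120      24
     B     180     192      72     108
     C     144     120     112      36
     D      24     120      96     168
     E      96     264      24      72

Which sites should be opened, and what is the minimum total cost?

For any fixed open set, each work cell goes to its cheapest open site; total = fixed + service.
{D, E}: P→D 24, Q→D 120, R→E 24, S→E 72. Service 240; fixed 178; total 418.
{C, E}: P→E 96, Q→C 120, R→E 24, S→C 36. Service 276; fixed 146; total 422.
{A, D, E}: service 192 + fixed 274 = 466
{A, B, C, D, E}: service 192 + fixed 491 = 683
No other subset beats 418.

Open D and E; minimum total cost 418.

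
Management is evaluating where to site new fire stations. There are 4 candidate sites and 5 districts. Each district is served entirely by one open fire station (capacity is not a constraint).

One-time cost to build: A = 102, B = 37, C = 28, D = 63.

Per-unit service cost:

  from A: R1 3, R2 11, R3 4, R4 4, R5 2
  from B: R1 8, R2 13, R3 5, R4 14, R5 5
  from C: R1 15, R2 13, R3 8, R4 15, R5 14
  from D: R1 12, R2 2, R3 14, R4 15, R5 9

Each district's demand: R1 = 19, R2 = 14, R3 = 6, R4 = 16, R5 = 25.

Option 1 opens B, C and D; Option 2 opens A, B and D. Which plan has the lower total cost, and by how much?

Option 1: {B, C, D}: R1→B 8·19=152, R2→D 2·14=28, R3→B 5·6=30, R4→B 14·16=224, R5→B 5·25=125. Service 559; fixed 128; total 687.
Option 2: {A, B, D}: R1→A 3·19=57, R2→D 2·14=28, R3→A 4·6=24, R4→A 4·16=64, R5→A 2·25=50. Service 223; fixed 202; total 425.
Difference: |687 − 425| = 262.

Option 2 is cheaper by 262.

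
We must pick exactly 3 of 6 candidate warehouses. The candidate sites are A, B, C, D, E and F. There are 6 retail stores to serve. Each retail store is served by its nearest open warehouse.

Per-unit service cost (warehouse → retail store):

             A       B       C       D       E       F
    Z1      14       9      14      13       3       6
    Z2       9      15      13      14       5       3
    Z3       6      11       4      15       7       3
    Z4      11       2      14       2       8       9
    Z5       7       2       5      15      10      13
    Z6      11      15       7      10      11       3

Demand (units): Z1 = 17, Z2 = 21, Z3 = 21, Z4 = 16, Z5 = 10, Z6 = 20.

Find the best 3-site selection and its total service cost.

With exactly 3 open, each retail store uses its cheapest among the chosen.
{B, E, F}: Z1→E 3·17=51, Z2→F 3·21=63, Z3→F 3·21=63, Z4→B 2·16=32, Z5→B 2·10=20, Z6→F 3·20=60. Service cost 289.
{A, B, F}: service cost 340
{B, C, F}: service cost 340
Among all 20 size-3 choices, {B, E, F} is lowest.

Choose B, E and F; total service cost 289.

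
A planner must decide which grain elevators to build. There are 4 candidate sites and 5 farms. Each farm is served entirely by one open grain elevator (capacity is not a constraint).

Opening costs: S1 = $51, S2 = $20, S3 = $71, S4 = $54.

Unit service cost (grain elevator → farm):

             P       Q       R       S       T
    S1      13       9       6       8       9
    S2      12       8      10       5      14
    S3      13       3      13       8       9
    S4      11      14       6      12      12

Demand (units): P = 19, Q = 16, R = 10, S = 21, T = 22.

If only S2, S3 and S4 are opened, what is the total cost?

Total cost: 765

Each farm is assigned to its cheapest site among the open ones.
{S2, S3, S4}: P→S4 11·19=209, Q→S3 3·16=48, R→S4 6·10=60, S→S2 5·21=105, T→S3 9·22=198. Service 620; fixed 145; total 765.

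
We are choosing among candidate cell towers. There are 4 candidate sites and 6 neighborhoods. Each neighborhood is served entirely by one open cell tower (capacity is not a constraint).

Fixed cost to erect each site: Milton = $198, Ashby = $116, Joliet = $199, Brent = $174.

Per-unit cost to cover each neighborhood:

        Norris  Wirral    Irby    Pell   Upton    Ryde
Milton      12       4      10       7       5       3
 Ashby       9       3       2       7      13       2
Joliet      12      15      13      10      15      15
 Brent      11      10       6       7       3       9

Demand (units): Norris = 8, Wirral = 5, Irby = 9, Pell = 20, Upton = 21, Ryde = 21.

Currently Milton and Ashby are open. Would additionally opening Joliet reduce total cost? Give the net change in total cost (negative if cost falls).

No — net change +199 (cost rises by 199).

Current service cost with {Milton, Ashby}: 392.
Adding Joliet: each neighborhood re-picks its cheapest; new service cost 392, saving 0.
Extra fixed cost: 199. Net change = 199 − 0 = 199.
(Totals: 706 → 905.)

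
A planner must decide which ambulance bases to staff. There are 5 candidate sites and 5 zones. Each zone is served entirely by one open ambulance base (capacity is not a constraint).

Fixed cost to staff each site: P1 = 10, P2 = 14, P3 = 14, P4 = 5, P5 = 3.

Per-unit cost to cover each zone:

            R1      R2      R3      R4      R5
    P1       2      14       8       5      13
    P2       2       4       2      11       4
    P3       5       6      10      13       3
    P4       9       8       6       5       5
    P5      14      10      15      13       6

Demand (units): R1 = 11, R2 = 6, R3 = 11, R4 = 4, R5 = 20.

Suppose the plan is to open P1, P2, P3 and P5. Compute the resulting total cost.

Each zone is assigned to its cheapest site among the open ones.
{P1, P2, P3, P5}: R1→P1 2·11=22, R2→P2 4·6=24, R3→P2 2·11=22, R4→P1 5·4=20, R5→P3 3·20=60. Service 148; fixed 41; total 189.

Total cost: 189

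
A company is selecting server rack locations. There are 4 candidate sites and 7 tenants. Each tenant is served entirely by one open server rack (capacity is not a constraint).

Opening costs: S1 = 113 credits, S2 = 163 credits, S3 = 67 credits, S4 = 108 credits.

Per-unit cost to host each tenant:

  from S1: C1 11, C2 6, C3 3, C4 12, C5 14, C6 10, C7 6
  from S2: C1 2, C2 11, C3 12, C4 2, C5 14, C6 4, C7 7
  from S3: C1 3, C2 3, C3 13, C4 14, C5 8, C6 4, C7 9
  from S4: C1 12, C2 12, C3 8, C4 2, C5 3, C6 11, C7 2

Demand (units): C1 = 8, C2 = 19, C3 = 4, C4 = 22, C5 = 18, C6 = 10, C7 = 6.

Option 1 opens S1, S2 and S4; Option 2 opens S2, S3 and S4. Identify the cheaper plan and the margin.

Option 1: {S1, S2, S4}: C1→S2 2·8=16, C2→S1 6·19=114, C3→S1 3·4=12, C4→S2 2·22=44, C5→S4 3·18=54, C6→S2 4·10=40, C7→S4 2·6=12. Service 292; fixed 384; total 676.
Option 2: {S2, S3, S4}: C1→S2 2·8=16, C2→S3 3·19=57, C3→S4 8·4=32, C4→S2 2·22=44, C5→S4 3·18=54, C6→S2 4·10=40, C7→S4 2·6=12. Service 255; fixed 338; total 593.
Difference: |676 − 593| = 83.

Option 2 is cheaper by 83.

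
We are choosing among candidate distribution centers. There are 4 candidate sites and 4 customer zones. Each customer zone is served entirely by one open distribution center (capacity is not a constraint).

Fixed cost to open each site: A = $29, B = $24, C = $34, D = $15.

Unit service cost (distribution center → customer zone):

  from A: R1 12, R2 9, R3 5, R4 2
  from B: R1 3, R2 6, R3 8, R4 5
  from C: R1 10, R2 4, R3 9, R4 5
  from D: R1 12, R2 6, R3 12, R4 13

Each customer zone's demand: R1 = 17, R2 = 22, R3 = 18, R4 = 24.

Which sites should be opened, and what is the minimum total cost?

Open A, B and C; minimum total cost 364.

For any fixed open set, each customer zone goes to its cheapest open site; total = fixed + service.
{A, B, C}: R1→B 3·17=51, R2→C 4·22=88, R3→A 5·18=90, R4→A 2·24=48. Service 277; fixed 87; total 364.
{A, B}: service 321 + fixed 53 = 374
{A, B, C, D}: service 277 + fixed 102 = 379
{D}: service 864 + fixed 15 = 879
No other subset beats 364.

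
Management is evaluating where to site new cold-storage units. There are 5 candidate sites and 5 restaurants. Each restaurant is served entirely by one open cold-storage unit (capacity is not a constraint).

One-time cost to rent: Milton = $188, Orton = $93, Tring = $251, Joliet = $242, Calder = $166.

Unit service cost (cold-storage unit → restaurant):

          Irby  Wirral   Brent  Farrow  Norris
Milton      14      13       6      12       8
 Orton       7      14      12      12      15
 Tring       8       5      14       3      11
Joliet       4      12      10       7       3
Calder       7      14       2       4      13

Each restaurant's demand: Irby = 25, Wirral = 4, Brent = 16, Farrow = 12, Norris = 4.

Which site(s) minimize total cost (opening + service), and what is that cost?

Open Calder only; minimum total cost 529.

For any fixed open set, each restaurant goes to its cheapest open site; total = fixed + service.
{Calder}: Irby→Calder 7·25=175, Wirral→Calder 14·4=56, Brent→Calder 2·16=32, Farrow→Calder 4·12=48, Norris→Calder 13·4=52. Service 363; fixed 166; total 529.
{Orton, Calder}: service 363 + fixed 259 = 622
{Joliet}: service 404 + fixed 242 = 646
{Milton, Orton, Tring, Joliet, Calder}: service 200 + fixed 940 = 1140
No other subset beats 529.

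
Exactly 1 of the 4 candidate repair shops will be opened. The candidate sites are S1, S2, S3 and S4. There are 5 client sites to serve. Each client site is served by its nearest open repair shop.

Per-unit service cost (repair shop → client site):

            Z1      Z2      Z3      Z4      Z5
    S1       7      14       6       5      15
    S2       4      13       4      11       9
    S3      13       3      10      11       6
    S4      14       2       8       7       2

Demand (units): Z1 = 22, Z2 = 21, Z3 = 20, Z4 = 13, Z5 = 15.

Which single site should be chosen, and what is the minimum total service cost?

Choose S4 only; total service cost 631.

With exactly 1 open, each client site uses its cheapest among the chosen.
{S4}: Z1→S4 14·22=308, Z2→S4 2·21=42, Z3→S4 8·20=160, Z4→S4 7·13=91, Z5→S4 2·15=30. Service cost 631.
{S2}: service cost 719
{S3}: service cost 782
Among all 4 size-1 choices, {S4} is lowest.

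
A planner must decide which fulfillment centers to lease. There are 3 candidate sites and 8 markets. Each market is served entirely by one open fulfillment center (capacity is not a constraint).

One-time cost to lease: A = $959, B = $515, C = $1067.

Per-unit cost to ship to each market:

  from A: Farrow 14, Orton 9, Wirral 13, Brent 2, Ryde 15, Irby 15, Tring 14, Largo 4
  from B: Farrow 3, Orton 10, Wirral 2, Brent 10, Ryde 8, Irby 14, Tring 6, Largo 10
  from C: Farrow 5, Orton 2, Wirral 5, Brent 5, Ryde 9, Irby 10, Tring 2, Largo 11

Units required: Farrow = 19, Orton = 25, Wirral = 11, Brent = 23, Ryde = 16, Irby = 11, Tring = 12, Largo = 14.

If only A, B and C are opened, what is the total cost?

Total cost: 3034

Each market is assigned to its cheapest site among the open ones.
{A, B, C}: Farrow→B 3·19=57, Orton→C 2·25=50, Wirral→B 2·11=22, Brent→A 2·23=46, Ryde→B 8·16=128, Irby→C 10·11=110, Tring→C 2·12=24, Largo→A 4·14=56. Service 493; fixed 2541; total 3034.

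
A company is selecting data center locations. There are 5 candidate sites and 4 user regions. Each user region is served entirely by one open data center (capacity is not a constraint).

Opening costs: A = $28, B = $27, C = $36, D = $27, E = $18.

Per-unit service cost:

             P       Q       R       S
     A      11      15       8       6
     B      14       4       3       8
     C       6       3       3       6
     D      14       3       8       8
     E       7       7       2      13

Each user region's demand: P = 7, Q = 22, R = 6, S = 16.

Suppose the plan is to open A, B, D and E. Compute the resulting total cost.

Total cost: 323

Each user region is assigned to its cheapest site among the open ones.
{A, B, D, E}: P→E 7·7=49, Q→D 3·22=66, R→E 2·6=12, S→A 6·16=96. Service 223; fixed 100; total 323.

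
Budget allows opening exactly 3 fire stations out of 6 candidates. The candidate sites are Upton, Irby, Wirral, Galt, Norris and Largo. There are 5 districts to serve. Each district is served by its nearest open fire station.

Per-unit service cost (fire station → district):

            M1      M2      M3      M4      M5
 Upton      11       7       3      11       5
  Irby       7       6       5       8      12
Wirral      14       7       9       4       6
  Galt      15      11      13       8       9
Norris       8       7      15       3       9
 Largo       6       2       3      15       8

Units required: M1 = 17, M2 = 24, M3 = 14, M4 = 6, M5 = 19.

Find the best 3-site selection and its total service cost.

Choose Upton, Norris and Largo; total service cost 305.

With exactly 3 open, each district uses its cheapest among the chosen.
{Upton, Norris, Largo}: M1→Largo 6·17=102, M2→Largo 2·24=48, M3→Upton 3·14=42, M4→Norris 3·6=18, M5→Upton 5·19=95. Service cost 305.
{Upton, Wirral, Largo}: service cost 311
{Wirral, Norris, Largo}: service cost 324
Among all 20 size-3 choices, {Upton, Norris, Largo} is lowest.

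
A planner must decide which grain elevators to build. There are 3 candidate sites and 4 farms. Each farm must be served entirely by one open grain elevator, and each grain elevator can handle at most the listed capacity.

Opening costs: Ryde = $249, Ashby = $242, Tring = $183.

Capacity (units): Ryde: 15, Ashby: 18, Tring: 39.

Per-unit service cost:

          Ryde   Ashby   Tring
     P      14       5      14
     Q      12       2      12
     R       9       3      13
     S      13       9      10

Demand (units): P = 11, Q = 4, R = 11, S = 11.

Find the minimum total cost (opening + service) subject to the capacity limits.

Open {Tring}: P→Tring 14·11=154, Q→Tring 12·4=48, R→Tring 13·11=143, S→Tring 10·11=110.
Loads: Tring carries 37/39. Service 455; fixed 183; total 638.
Next best feasible plan costs 730.

Minimum total cost: 638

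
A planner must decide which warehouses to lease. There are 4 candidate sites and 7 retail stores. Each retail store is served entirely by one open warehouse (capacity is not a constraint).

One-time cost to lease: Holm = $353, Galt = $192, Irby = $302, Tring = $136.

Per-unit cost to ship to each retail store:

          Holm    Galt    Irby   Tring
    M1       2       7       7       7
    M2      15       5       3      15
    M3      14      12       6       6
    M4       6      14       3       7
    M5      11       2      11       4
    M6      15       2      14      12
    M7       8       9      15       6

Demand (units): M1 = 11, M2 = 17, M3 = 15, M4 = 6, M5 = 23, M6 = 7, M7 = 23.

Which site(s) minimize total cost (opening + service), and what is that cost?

For any fixed open set, each retail store goes to its cheapest open site; total = fixed + service.
{Galt, Tring}: M1→Galt 7·11=77, M2→Galt 5·17=85, M3→Tring 6·15=90, M4→Tring 7·6=42, M5→Galt 2·23=46, M6→Galt 2·7=14, M7→Tring 6·23=138. Service 492; fixed 328; total 820.
{Galt}: service 693 + fixed 192 = 885
{Tring}: service 778 + fixed 136 = 914
{Holm, Galt, Irby, Tring}: M1→Holm 2·11=22, M2→Irby 3·17=51, M3→Irby 6·15=90, M4→Irby 3·6=18, M5→Galt 2·23=46, M6→Galt 2·7=14, M7→Tring 6·23=138. Service 379; fixed 983; total 1362.
No other subset beats 820.

Open Galt and Tring; minimum total cost 820.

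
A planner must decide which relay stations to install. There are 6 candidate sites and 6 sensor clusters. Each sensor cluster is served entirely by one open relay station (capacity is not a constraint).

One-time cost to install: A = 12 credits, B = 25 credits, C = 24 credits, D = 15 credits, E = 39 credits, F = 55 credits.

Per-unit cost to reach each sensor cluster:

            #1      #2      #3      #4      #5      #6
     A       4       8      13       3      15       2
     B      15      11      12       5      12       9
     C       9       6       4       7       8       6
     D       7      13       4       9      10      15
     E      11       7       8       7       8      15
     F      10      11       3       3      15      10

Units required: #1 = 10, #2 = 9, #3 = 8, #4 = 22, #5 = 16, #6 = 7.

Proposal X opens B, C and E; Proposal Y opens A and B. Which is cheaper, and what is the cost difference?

Proposal Y is cheaper by 27.

Proposal X: {B, C, E}: #1→C 9·10=90, #2→C 6·9=54, #3→C 4·8=32, #4→B 5·22=110, #5→C 8·16=128, #6→C 6·7=42. Service 456; fixed 88; total 544.
Proposal Y: {A, B}: #1→A 4·10=40, #2→A 8·9=72, #3→B 12·8=96, #4→A 3·22=66, #5→B 12·16=192, #6→A 2·7=14. Service 480; fixed 37; total 517.
Difference: |544 − 517| = 27.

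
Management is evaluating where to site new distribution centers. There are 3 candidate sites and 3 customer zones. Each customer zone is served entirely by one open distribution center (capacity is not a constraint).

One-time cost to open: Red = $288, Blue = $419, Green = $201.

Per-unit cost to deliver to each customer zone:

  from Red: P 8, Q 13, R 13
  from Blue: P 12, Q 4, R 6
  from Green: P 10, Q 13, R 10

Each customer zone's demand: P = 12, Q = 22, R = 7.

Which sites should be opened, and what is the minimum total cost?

For any fixed open set, each customer zone goes to its cheapest open site; total = fixed + service.
{Green}: P→Green 10·12=120, Q→Green 13·22=286, R→Green 10·7=70. Service 476; fixed 201; total 677.
{Blue}: P→Blue 12·12=144, Q→Blue 4·22=88, R→Blue 6·7=42. Service 274; fixed 419; total 693.
{Red}: service 473 + fixed 288 = 761
{Red, Blue, Green}: P→Red 8·12=96, Q→Blue 4·22=88, R→Blue 6·7=42. Service 226; fixed 908; total 1134.
No other subset beats 677.

Open Green only; minimum total cost 677.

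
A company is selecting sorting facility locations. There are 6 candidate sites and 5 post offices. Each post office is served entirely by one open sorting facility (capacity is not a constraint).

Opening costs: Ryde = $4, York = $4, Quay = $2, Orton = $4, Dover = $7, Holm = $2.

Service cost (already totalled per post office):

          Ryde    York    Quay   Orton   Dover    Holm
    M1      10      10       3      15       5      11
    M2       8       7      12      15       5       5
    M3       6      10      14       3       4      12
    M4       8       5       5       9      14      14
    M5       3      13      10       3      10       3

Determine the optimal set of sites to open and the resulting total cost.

For any fixed open set, each post office goes to its cheapest open site; total = fixed + service.
{Quay, Orton, Holm}: M1→Quay 3, M2→Holm 5, M3→Orton 3, M4→Quay 5, M5→Orton 3. Service 19; fixed 8; total 27.
{Ryde, Quay, Holm}: M1→Quay 3, M2→Holm 5, M3→Ryde 6, M4→Quay 5, M5→Ryde 3. Service 22; fixed 8; total 30.
{Ryde, Quay}: service 25 + fixed 6 = 31
{Ryde, York, Quay, Orton, Dover, Holm}: M1→Quay 3, M2→Dover 5, M3→Orton 3, M4→York 5, M5→Ryde 3. Service 19; fixed 23; total 42.
No other subset beats 27.

Open Quay, Orton and Holm; minimum total cost 27.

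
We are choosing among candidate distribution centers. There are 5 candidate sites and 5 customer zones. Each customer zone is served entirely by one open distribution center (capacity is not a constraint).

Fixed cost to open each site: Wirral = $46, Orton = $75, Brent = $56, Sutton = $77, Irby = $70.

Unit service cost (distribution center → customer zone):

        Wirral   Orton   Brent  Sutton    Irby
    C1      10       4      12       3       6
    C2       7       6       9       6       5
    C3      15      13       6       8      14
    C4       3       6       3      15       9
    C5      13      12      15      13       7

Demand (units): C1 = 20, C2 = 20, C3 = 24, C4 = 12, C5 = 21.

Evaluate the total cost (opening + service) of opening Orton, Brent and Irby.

Total cost: 708

Each customer zone is assigned to its cheapest site among the open ones.
{Orton, Brent, Irby}: C1→Orton 4·20=80, C2→Irby 5·20=100, C3→Brent 6·24=144, C4→Brent 3·12=36, C5→Irby 7·21=147. Service 507; fixed 201; total 708.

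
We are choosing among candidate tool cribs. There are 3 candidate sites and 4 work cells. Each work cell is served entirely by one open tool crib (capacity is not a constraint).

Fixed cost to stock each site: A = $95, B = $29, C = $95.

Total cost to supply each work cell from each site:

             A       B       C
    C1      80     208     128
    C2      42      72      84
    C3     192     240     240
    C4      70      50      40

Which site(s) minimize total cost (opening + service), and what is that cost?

Open A only; minimum total cost 479.

For any fixed open set, each work cell goes to its cheapest open site; total = fixed + service.
{A}: C1→A 80, C2→A 42, C3→A 192, C4→A 70. Service 384; fixed 95; total 479.
{A, B}: C1→A 80, C2→A 42, C3→A 192, C4→B 50. Service 364; fixed 124; total 488.
{A, C}: service 354 + fixed 190 = 544
{A, B, C}: C1→A 80, C2→A 42, C3→A 192, C4→C 40. Service 354; fixed 219; total 573.
No other subset beats 479.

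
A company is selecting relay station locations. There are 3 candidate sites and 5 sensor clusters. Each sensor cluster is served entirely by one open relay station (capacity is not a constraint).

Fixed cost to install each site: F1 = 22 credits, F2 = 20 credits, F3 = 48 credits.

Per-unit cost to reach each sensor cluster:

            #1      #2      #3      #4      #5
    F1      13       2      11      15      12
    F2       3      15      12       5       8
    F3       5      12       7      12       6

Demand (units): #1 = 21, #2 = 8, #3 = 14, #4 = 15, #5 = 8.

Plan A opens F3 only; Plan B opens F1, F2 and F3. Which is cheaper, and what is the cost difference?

Plan B is cheaper by 185.

Plan A: {F3}: #1→F3 5·21=105, #2→F3 12·8=96, #3→F3 7·14=98, #4→F3 12·15=180, #5→F3 6·8=48. Service 527; fixed 48; total 575.
Plan B: {F1, F2, F3}: #1→F2 3·21=63, #2→F1 2·8=16, #3→F3 7·14=98, #4→F2 5·15=75, #5→F3 6·8=48. Service 300; fixed 90; total 390.
Difference: |575 − 390| = 185.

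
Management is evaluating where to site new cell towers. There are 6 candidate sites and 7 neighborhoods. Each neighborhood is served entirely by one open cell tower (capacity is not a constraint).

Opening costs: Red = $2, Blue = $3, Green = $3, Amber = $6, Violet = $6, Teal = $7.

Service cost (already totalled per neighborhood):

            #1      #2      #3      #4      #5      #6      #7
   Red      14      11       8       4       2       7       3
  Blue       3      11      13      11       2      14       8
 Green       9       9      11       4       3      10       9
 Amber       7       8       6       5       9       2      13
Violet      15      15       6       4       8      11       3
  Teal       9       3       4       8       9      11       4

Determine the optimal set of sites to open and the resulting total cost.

For any fixed open set, each neighborhood goes to its cheapest open site; total = fixed + service.
{Red, Blue, Teal}: #1→Blue 3, #2→Teal 3, #3→Teal 4, #4→Red 4, #5→Red 2, #6→Red 7, #7→Red 3. Service 26; fixed 12; total 38.
{Red, Blue, Amber}: #1→Blue 3, #2→Amber 8, #3→Amber 6, #4→Red 4, #5→Red 2, #6→Amber 2, #7→Red 3. Service 28; fixed 11; total 39.
{Red, Blue, Amber, Teal}: service 21 + fixed 18 = 39
{Red, Blue, Green, Amber, Violet, Teal}: service 21 + fixed 27 = 48
No other subset beats 38.

Open Red, Blue and Teal; minimum total cost 38.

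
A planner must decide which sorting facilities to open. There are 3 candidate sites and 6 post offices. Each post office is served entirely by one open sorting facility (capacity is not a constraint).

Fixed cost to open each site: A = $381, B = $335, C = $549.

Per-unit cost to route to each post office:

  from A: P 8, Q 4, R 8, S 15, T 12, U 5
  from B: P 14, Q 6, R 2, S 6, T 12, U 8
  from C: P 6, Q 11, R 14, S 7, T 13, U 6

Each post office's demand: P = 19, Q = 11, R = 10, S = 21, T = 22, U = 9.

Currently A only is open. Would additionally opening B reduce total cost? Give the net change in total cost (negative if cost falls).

Current service cost with {A}: 900.
Adding B: each post office re-picks its cheapest; new service cost 651, saving 249.
Extra fixed cost: 335. Net change = 335 − 249 = 86.
(Totals: 1281 → 1367.)

No — net change +86 (cost rises by 86).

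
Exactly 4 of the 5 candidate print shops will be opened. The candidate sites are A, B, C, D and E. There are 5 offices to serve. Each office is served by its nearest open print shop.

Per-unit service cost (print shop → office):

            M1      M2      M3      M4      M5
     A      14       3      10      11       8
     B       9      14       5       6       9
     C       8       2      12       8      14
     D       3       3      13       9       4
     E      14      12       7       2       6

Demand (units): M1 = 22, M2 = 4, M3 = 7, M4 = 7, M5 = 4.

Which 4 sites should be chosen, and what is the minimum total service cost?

With exactly 4 open, each office uses its cheapest among the chosen.
{B, C, D, E}: M1→D 3·22=66, M2→C 2·4=8, M3→B 5·7=35, M4→E 2·7=14, M5→D 4·4=16. Service cost 139.
{A, B, D, E}: service cost 143
{A, C, D, E}: service cost 153
Among all 5 size-4 choices, {B, C, D, E} is lowest.

Choose B, C, D and E; total service cost 139.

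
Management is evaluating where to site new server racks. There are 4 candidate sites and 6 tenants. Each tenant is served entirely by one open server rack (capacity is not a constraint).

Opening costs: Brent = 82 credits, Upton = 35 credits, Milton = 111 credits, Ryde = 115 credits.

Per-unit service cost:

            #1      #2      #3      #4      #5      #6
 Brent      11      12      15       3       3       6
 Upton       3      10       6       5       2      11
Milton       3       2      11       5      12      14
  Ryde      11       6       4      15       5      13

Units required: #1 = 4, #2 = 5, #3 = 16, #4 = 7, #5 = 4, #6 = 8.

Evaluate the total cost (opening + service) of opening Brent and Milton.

Total cost: 472

Each tenant is assigned to its cheapest site among the open ones.
{Brent, Milton}: #1→Milton 3·4=12, #2→Milton 2·5=10, #3→Milton 11·16=176, #4→Brent 3·7=21, #5→Brent 3·4=12, #6→Brent 6·8=48. Service 279; fixed 193; total 472.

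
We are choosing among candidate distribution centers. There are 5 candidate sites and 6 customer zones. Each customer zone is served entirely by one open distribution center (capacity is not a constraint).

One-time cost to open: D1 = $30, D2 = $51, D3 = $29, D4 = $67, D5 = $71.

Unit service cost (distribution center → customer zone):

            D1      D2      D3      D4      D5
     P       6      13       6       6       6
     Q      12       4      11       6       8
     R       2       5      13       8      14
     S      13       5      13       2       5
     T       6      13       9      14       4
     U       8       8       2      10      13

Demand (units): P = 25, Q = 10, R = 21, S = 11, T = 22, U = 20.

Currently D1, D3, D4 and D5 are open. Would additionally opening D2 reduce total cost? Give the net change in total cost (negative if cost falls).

Current service cost with {D1, D3, D4, D5}: 402.
Adding D2: each customer zone re-picks its cheapest; new service cost 382, saving 20.
Extra fixed cost: 51. Net change = 51 − 20 = 31.
(Totals: 599 → 630.)

No — net change +31 (cost rises by 31).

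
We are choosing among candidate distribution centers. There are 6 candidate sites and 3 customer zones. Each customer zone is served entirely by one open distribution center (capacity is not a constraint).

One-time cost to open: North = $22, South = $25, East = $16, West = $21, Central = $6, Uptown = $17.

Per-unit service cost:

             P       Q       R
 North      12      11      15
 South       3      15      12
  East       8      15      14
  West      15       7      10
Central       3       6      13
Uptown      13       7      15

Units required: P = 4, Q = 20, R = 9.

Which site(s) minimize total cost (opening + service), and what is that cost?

Open West and Central; minimum total cost 249.

For any fixed open set, each customer zone goes to its cheapest open site; total = fixed + service.
{West, Central}: P→Central 3·4=12, Q→Central 6·20=120, R→West 10·9=90. Service 222; fixed 27; total 249.
{Central}: service 249 + fixed 6 = 255
{East, West, Central}: P→Central 3·4=12, Q→Central 6·20=120, R→West 10·9=90. Service 222; fixed 43; total 265.
{North, South, East, West, Central, Uptown}: service 222 + fixed 107 = 329
No other subset beats 249.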